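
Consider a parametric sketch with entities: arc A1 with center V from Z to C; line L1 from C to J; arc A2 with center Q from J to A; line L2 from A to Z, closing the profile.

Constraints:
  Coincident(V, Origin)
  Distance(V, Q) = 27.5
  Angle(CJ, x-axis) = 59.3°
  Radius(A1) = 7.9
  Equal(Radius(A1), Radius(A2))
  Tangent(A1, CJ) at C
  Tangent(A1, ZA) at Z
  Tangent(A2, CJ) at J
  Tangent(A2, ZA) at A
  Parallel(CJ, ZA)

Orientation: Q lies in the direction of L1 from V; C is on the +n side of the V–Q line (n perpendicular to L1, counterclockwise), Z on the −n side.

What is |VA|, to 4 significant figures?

28.61

The slot axis is L1's direction at 59.3°, so u = (cos 59.3°, sin 59.3°) = (0.5105, 0.8599) and n = (−sin 59.3°, cos 59.3°) = (-0.8599, 0.5105). V is at the origin and Q lies 27.5 along u from V, so Q = 27.5·u = (14.04, 23.65). Tangency of A1 to both parallel lines with radius 7.9 puts C and Z at V ± 7.9·n: C = (-6.793, 4.033), Z = (6.793, -4.033). Equal radii place J and A the same way about Q: J = Q + 7.9·n = (7.247, 27.68), A = Q − 7.9·n = (20.83, 19.61). Then |VA| = |A − V| = 28.61.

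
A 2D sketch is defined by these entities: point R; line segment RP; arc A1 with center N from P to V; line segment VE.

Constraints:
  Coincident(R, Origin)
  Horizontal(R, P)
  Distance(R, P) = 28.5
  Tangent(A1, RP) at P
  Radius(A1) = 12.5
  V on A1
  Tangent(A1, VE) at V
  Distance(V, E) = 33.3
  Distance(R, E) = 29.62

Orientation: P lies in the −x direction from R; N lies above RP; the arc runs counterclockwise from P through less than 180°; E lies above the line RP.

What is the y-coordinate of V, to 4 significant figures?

4.318

Checks: |NV| = 12.50 ✓; ∠(NV, VE) = 90.00° ✓; |VE| = 33.30 ✓; |RE| = 29.62 ✓.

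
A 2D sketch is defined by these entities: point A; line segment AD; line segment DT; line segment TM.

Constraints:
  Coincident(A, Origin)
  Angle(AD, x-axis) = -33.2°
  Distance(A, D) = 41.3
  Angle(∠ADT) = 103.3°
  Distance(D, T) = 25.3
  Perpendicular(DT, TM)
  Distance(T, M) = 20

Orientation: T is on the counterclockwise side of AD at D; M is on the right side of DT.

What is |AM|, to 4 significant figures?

69.53

A is at the origin; AD runs at -33.2° with length 41.3, so D = 41.3·(cos -33.2°, sin -33.2°) = (34.56, -22.61). ∠ADT = 103.3°, so DT runs at -33.2° + (180° − 103.3°) = 43.50° from the x-axis; with |DT| = 25.3, T = D + 25.3·(cos 43.50°, sin 43.50°) = (52.91, -5.199). DT is perpendicular to TM; with |TM| = 20.0 on the right of DT, M = T + 20.0·(0.6884, -0.7254) = (66.68, -19.71). Then |AM| = |M − A| = 69.53.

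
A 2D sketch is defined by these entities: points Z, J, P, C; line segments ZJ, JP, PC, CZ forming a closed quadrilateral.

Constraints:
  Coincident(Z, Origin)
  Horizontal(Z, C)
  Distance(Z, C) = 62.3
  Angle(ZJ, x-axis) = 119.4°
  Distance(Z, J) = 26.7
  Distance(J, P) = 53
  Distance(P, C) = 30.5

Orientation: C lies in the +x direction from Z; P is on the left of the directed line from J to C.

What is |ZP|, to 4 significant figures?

44.85

Z is at the origin; Z and C share the same y with |ZC| = 62.3 and C in +x, so C = (62.3, 0). ZJ runs at 119.4° with |ZJ| = 26.7, so J = (-13.11, 23.26). P is determined by |JP| = 53.0 and |PC| = 30.5 together: it lies at the intersection of circle(J, 53.0) and circle(C, 30.5). With |JC| = 78.91, the foot of the radical line on JC is 51.36 from J and the perpendicular offset is √(53.0² − 51.36²) = 13.08. Taking the left-of-JC solution: P = (39.83, 20.62).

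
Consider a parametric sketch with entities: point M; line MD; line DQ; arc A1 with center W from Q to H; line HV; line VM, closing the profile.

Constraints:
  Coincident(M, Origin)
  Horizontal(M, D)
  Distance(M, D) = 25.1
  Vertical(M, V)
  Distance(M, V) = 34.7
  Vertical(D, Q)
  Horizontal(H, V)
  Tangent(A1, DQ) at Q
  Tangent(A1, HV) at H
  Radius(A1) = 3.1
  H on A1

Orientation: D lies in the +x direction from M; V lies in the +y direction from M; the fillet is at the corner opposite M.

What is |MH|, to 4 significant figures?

41.09

M is at the origin; M and D share the same y with |MD| = 25.1 and D on the +x side, so D = (25.10, 0.000). MV is vertical with |MV| = 34.7 and V on the +y side, so V = (0.000, 34.70). The virtual corner opposite M is at (25.10, 34.70). Tangency of A1 to DQ means the radius WQ is perpendicular to DQ and A1 meets HV tangentially, so WH is at right angles to HV, with radius 3.1, so the center W sits 3.1 in from both sides at W = (22.00, 31.60). That places the tangent points at Q = (25.10, 31.60) on DQ and H = (22.00, 34.70) on HV. Then |MH| = |H − M| = 41.09.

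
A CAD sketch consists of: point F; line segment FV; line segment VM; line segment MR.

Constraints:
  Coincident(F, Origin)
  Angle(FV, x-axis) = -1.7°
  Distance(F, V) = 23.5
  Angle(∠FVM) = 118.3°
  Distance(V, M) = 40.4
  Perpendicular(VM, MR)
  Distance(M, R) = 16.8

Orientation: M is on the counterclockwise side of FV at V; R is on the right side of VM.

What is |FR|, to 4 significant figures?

63.73

F is at the origin; FV runs at -1.7° with length 23.5, so V = 23.5·(cos -1.7°, sin -1.7°) = (23.49, -0.6972). ∠FVM = 118.3°, so VM runs at -1.7° + (180° − 118.3°) = 60.00° from the x-axis; with |VM| = 40.4, M = V + 40.4·(cos 60.00°, sin 60.00°) = (43.69, 34.29). VM is perpendicular to MR; with |MR| = 16.8 on the right of VM, R = M + 16.8·(0.8660, -0.5000) = (58.24, 25.89). Then |FR| = |R − F| = 63.73.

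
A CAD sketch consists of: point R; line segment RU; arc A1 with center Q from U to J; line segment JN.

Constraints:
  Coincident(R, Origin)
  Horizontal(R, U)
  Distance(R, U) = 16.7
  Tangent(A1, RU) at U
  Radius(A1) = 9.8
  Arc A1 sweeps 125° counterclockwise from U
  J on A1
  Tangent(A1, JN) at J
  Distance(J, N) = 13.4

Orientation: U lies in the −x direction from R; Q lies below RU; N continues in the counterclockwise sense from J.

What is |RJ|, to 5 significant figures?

29.142

A1 meets RU tangentially, so QU is at right angles to RU, so Q = U + (0, -9.8) = (-16.700, -9.8000). On A1, U sits at bearing 90° from Q; a 125° counterclockwise sweep puts J at bearing 215°, so J = Q + 9.8·(cos 215°, sin 215°) = (-24.728, -15.421). Then |RJ| = |J − R| = 29.142.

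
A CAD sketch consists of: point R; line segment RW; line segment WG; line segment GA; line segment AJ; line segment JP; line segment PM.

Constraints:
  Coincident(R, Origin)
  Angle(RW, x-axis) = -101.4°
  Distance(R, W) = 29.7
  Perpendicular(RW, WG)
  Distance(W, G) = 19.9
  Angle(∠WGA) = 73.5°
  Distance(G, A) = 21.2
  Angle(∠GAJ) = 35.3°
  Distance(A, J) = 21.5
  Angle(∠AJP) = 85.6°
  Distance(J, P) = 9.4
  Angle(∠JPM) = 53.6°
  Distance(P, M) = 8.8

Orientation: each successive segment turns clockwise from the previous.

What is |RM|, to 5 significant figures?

27.096

R is at the origin; RW runs at -101.4° with length 29.7, so W = (-5.8704, -29.114). RW is perpendicular to WG, so WG runs at 168.60°; with |WG| = 19.9, G = (-25.378, -25.181). ∠WGA = 73.5° gives GA at 62.100° from the x-axis; with |GA| = 21.2, A = (-15.458, -6.4448). ∠GAJ = 35.3° gives AJ at -82.600° from the x-axis; with |AJ| = 21.5, J = (-12.689, -27.766). ∠AJP = 85.6° gives JP at -177.00° from the x-axis; with |JP| = 9.4, P = (-22.076, -28.258). ∠JPM = 53.6° gives PM at 56.600° from the x-axis; with |PM| = 8.8, M = (-17.231, -20.911). Then |RM| = |M − R| = 27.096.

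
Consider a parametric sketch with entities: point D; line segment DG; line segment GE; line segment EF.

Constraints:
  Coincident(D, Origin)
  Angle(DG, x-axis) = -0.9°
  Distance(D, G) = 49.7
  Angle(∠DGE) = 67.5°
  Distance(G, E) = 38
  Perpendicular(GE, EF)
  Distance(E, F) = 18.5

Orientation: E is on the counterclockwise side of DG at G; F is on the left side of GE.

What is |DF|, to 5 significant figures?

33.346

D is at the origin; DG runs at -0.9° with length 49.7, so G = 49.7·(cos -0.9°, sin -0.9°) = (49.694, -0.78065). ∠DGE = 67.5°, so GE runs at -0.9° + (180° − 67.5°) = 111.60° from the x-axis; with |GE| = 38.0, E = G + 38.0·(cos 111.60°, sin 111.60°) = (35.705, 34.551). The perpendicularity gives EF at right angles to GE; with |EF| = 18.5 on the left of GE, F = E + 18.5·(-0.92978, -0.36812) = (18.504, 27.741). Then |DF| = |F − D| = 33.346.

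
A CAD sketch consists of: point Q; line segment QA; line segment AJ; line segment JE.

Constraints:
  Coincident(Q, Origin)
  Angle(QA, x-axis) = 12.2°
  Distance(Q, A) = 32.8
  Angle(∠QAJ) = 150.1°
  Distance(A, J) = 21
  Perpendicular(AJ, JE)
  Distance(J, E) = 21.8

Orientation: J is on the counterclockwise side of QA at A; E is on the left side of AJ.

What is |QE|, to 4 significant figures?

49.73

Q is at the origin; QA runs at 12.2° with length 32.8, so A = 32.8·(cos 12.2°, sin 12.2°) = (32.06, 6.931). ∠QAJ = 150.1°, so AJ runs at 12.2° + (180° − 150.1°) = 42.10° from the x-axis; with |AJ| = 21.0, J = A + 21.0·(cos 42.10°, sin 42.10°) = (47.64, 21.01). AJ is perpendicular to JE; with |JE| = 21.8 on the left of AJ, E = J + 21.8·(-0.6704, 0.7420) = (33.03, 37.19). Then |QE| = |E − Q| = 49.73.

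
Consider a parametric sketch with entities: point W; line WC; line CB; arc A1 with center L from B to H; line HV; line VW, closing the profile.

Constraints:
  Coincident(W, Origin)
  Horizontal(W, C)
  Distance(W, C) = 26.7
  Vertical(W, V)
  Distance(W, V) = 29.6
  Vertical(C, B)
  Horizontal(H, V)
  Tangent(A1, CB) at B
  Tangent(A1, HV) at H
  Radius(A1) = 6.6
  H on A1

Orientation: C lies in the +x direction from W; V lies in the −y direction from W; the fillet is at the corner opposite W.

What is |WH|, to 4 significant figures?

35.78

W is at the origin; WC is horizontal with |WC| = 26.7 and C on the +x side, so C = (26.70, 0.000). W and V share the same x with |WV| = 29.6 and V on the −y side, so V = (0.000, -29.60). The virtual corner opposite W is at (26.70, -29.60). A1 meets CB tangentially, so LB is at right angles to CB and tangency of A1 to HV means the radius LH is perpendicular to HV, with radius 6.6, so the center L sits 6.6 in from both sides at L = (20.10, -23.00). That places the tangent points at B = (26.70, -23.00) on CB and H = (20.10, -29.60) on HV. Then |WH| = |H − W| = 35.78.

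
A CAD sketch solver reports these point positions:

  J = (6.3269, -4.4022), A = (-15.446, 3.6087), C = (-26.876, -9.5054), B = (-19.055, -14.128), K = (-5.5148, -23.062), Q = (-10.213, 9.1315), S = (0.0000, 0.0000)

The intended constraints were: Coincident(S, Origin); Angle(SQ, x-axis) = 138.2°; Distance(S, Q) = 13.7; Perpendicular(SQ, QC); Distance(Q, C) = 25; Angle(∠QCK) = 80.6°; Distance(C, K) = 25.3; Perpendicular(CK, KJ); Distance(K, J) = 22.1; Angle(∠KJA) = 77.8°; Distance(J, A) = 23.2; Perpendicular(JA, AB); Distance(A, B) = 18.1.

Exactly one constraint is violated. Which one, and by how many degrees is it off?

Perpendicular(JA, AB) — off by 8.70°.

S = (0.00, 0.00) ✓; SQ at 138.2° ✓; |SQ| = 13.70 ✓; ∠(SQ, QC) = 90.00° ✓; |QC| = 25.00 ✓; ∠QCK = 80.60° ✓; |CK| = 25.30 ✓; ∠(CK, KJ) = 90.00° ✓; |KJ| = 22.10 ✓; ∠KJA = 77.80° ✓; |JA| = 23.20 ✓; ∠(JA, AB) = 98.70° ✗; |AB| = 18.10 ✓.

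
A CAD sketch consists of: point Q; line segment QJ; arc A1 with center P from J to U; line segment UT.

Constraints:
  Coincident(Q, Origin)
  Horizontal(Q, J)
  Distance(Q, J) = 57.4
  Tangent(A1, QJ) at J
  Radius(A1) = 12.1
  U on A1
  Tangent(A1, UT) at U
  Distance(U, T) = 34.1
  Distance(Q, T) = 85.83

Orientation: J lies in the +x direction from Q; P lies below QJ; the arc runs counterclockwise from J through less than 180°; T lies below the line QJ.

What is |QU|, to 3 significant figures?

53.2

Q is at the origin; Q and J share the same y with |QJ| = 57.4 and J on the +x side, so J = (57.4, 0.00). Tangency of A1 to QJ means the radius PJ is perpendicular to QJ, so P = J + (0, -12.1) = (57.4, -12.1). Since PU ⟂ UT (tangency), |PT| = √(12.1² + 34.1²) = 36.2 regardless of where U sits on A1. So T lies on both circle(Q, 85.83) and circle(P, 36.2); the below-QJ intersection is T = (73.3, -44.6). U is the foot of the tangent from T: U = (48.9, -20.8).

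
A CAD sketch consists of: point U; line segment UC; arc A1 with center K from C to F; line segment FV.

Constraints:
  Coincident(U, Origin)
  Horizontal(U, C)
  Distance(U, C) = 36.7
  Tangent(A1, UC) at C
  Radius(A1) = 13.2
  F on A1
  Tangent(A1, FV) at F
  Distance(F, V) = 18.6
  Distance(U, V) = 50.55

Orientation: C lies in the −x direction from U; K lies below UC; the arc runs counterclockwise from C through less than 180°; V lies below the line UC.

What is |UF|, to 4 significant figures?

51.69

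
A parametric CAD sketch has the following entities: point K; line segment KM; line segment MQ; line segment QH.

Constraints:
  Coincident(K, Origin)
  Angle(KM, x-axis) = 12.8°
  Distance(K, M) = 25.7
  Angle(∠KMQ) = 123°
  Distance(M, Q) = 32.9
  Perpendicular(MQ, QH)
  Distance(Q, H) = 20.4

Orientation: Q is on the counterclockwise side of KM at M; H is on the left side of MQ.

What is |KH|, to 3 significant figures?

46.9

K is at the origin; KM runs at 12.8° with length 25.7, so M = 25.7·(cos 12.8°, sin 12.8°) = (25.1, 5.69). ∠KMQ = 123.0°, so MQ runs at 12.8° + (180° − 123.0°) = 69.8° from the x-axis; with |MQ| = 32.9, Q = M + 32.9·(cos 69.8°, sin 69.8°) = (36.4, 36.6). MQ is perpendicular to QH; with |QH| = 20.4 on the left of MQ, H = Q + 20.4·(-0.938, 0.345) = (17.3, 43.6). Then |KH| = |H − K| = 46.9.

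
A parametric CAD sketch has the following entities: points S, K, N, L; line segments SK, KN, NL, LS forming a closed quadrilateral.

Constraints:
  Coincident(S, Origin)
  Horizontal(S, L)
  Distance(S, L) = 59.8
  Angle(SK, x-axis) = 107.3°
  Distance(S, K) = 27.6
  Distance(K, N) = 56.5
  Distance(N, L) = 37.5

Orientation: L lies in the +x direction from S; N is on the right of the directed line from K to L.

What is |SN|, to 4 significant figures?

32.31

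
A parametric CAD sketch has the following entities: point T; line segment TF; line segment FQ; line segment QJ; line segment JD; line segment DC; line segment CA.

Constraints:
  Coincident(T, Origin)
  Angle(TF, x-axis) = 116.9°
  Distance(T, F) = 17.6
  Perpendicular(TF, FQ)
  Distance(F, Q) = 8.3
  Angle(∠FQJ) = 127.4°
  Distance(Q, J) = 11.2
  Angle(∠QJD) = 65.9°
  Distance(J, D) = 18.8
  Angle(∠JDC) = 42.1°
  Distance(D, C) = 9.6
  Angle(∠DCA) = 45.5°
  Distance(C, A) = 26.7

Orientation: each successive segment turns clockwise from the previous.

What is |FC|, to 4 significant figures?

5.780

T is at the origin; TF runs at 116.9° with length 17.6, so F = (-7.963, 15.70). TF is perpendicular to FQ, so FQ runs at 26.90°; with |FQ| = 8.3, Q = (-0.5609, 19.45). ∠FQJ = 127.4° gives QJ at -25.70° from the x-axis; with |QJ| = 11.2, J = (9.531, 14.59). ∠QJD = 65.9° gives JD at -139.8° from the x-axis; with |JD| = 18.8, D = (-4.828, 2.459). ∠JDC = 42.1° gives DC at 82.30° from the x-axis; with |DC| = 9.6, C = (-3.542, 11.97). Then |FC| = |C − F| = 5.780.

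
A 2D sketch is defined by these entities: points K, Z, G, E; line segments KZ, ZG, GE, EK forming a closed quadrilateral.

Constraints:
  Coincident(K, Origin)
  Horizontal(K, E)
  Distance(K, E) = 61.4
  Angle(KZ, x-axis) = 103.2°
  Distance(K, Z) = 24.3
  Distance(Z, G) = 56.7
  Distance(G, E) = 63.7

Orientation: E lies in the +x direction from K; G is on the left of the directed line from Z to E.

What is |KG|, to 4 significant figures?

70.78

Checks: |ZG| = 56.70 ✓; |GE| = 63.70 ✓.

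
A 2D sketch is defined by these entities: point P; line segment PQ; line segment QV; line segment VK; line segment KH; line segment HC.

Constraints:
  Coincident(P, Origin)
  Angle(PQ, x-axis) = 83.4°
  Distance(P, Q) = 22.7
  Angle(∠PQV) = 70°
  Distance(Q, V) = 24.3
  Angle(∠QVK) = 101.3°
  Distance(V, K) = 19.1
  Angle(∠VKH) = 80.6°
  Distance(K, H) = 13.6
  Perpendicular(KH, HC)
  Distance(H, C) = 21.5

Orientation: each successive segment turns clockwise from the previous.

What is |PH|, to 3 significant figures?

7.02

P is at the origin; PQ runs at 83.4° with length 22.7, so Q = (2.61, 22.5). ∠PQV = 70.0° gives QV at -26.6° from the x-axis; with |QV| = 24.3, V = (24.3, 11.7). ∠QVK = 101.3° gives VK at -105° from the x-axis; with |VK| = 19.1, K = (19.3, -6.75). ∠VKH = 80.6° gives KH at 155° from the x-axis; with |KH| = 13.6, H = (6.94, -1.07). Then |PH| = |H − P| = 7.02.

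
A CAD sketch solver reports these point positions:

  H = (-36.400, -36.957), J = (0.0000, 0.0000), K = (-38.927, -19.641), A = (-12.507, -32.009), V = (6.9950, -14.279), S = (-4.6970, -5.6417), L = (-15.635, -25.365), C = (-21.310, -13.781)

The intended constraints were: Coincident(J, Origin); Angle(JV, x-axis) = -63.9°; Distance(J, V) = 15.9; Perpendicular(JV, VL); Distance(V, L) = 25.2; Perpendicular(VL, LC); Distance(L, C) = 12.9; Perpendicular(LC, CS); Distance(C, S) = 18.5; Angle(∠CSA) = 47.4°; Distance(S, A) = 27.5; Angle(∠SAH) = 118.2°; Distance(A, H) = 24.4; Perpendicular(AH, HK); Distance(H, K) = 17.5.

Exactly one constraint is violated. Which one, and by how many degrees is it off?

Perpendicular(AH, HK) — off by 3.40°.

J = (0.00, 0.00) ✓; JV at -63.90° ✓; |JV| = 15.90 ✓; ∠(JV, VL) = 90.00° ✓; |VL| = 25.20 ✓; ∠(VL, LC) = 90.00° ✓; |LC| = 12.90 ✓; ∠(LC, CS) = 90.00° ✓; |CS| = 18.50 ✓; ∠CSA = 47.40° ✓; |SA| = 27.50 ✓; ∠SAH = 118.2° ✓; |AH| = 24.40 ✓; ∠(AH, HK) = 93.40° ✗; |HK| = 17.50 ✓.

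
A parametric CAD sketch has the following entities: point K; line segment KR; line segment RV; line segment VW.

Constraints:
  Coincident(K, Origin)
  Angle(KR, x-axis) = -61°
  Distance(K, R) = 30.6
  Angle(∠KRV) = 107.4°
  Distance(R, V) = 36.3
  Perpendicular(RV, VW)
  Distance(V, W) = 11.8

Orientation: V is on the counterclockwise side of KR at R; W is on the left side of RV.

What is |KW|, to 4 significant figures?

48.67

K is at the origin; KR runs at -61.0° with length 30.6, so R = 30.6·(cos -61.0°, sin -61.0°) = (14.84, -26.76). ∠KRV = 107.4°, so RV runs at -61.0° + (180° − 107.4°) = 11.60° from the x-axis; with |RV| = 36.3, V = R + 36.3·(cos 11.60°, sin 11.60°) = (50.39, -19.46). RV is perpendicular to VW; with |VW| = 11.8 on the left of RV, W = V + 11.8·(-0.2011, 0.9796) = (48.02, -7.905). Then |KW| = |W − K| = 48.67.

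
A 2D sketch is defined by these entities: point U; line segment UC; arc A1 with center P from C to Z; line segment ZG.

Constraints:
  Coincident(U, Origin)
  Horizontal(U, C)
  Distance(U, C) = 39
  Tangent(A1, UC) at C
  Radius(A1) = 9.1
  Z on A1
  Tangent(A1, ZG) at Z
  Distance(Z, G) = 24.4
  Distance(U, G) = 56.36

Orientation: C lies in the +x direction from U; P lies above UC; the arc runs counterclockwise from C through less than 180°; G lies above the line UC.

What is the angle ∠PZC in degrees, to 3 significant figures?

40.9°

U is at the origin; U and C share the same y with |UC| = 39.0 and C on the +x side, so C = (39.0, 0.00). Since A1 is tangent to UC there, PC ⟂ UC, so P = C + (0, 9.1) = (39.0, 9.10). Since PZ ⟂ ZG (tangency), |PG| = √(9.1² + 24.4²) = 26.0 regardless of where Z sits on A1. So G lies on both circle(U, 56.36) and circle(P, 26.0); the above-UC intersection is G = (44.5, 34.5). Z is the foot of the tangent from G: Z = (48.0, 10.4).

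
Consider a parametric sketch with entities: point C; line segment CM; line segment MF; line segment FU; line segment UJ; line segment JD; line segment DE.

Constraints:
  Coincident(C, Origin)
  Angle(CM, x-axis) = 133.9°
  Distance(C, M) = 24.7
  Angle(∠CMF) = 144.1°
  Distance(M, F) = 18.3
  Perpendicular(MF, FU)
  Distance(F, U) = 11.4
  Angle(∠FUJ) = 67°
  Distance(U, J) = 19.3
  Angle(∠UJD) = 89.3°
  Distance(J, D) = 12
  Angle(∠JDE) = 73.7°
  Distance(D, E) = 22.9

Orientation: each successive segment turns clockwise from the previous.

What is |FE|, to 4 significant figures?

8.876

∠UJD = 89.3° gives JD at 164.3° from the x-axis; with |JD| = 12.0, D = (-24.93, 22.11). ∠JDE = 73.7° gives DE at 58.00° from the x-axis; with |DE| = 22.9, E = (-12.80, 41.53). Then |FE| = |E − F| = 8.876.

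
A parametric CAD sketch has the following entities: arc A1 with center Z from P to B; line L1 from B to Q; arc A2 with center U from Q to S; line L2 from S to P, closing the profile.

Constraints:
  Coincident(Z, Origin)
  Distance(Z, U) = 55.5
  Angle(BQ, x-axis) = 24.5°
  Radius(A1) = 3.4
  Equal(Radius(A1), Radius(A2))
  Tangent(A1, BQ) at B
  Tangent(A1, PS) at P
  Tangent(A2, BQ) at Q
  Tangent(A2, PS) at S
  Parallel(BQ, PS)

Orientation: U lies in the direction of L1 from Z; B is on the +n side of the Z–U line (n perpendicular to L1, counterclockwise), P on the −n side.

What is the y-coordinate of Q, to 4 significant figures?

26.11

The slot axis is L1's direction at 24.5°, so u = (cos 24.5°, sin 24.5°) = (0.9100, 0.4147) and n = (−sin 24.5°, cos 24.5°) = (-0.4147, 0.9100). Z is at the origin and U lies 55.5 along u from Z, so U = 55.5·u = (50.50, 23.02). Tangency of A1 to both parallel lines with radius 3.4 puts B and P at Z ± 3.4·n: B = (-1.410, 3.094), P = (1.410, -3.094). Equal radii place Q and S the same way about U: Q = U + 3.4·n = (49.09, 26.11), S = U − 3.4·n = (51.91, 19.92). So Q.y = 26.11.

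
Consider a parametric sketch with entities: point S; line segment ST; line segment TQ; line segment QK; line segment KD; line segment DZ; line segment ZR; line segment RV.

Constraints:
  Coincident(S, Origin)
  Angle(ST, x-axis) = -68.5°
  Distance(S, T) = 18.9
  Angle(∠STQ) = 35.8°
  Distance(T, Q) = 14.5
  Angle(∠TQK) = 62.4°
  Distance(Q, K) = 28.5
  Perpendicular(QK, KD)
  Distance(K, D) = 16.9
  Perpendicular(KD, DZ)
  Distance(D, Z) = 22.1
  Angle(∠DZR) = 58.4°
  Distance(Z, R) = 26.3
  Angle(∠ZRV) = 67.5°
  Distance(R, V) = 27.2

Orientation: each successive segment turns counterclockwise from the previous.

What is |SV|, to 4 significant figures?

34.86

∠DZR = 58.4° gives ZR at 134.9° from the x-axis; with |ZR| = 26.3, R = (-10.40, -2.824). ∠ZRV = 67.5° gives RV at -112.6° from the x-axis; with |RV| = 27.2, V = (-20.85, -27.94). Then |SV| = |V − S| = 34.86.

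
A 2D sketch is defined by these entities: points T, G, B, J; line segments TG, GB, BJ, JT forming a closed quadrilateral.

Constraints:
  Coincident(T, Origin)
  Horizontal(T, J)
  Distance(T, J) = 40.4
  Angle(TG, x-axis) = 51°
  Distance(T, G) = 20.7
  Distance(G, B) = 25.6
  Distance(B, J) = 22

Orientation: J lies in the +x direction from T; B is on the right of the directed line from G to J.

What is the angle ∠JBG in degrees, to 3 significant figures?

83.3°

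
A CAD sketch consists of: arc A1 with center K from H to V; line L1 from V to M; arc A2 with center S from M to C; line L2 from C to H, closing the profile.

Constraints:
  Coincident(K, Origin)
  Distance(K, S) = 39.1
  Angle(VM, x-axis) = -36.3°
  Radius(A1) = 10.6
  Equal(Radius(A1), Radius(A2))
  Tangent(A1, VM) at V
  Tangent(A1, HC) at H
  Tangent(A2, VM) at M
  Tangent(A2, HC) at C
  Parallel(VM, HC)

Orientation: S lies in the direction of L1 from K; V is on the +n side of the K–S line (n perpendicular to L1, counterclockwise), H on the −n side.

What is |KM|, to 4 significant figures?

40.51

The slot axis is L1's direction at -36.3°, so u = (cos -36.3°, sin -36.3°) = (0.8059, -0.5920) and n = (−sin -36.3°, cos -36.3°) = (0.5920, 0.8059). K is at the origin and S lies 39.1 along u from K, so S = 39.1·u = (31.51, -23.15). Tangency of A1 to both parallel lines with radius 10.6 puts V and H at K ± 10.6·n: V = (6.275, 8.543), H = (-6.275, -8.543). Equal radii place M and C the same way about S: M = S + 10.6·n = (37.79, -14.60), C = S − 10.6·n = (25.24, -31.69). Then |KM| = |M − K| = 40.51.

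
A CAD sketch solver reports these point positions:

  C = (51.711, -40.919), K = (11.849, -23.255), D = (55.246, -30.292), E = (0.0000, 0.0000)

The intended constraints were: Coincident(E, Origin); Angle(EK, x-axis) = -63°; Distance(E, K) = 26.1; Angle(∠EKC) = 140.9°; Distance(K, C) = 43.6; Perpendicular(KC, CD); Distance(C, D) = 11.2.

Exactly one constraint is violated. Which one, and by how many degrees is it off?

Perpendicular(KC, CD) — off by 5.50°.

E = (0.00, 0.00) ✓; EK at -63.00° ✓; |EK| = 26.10 ✓; ∠EKC = 140.9° ✓; |KC| = 43.60 ✓; ∠(KC, CD) = 95.50° ✗; |CD| = 11.20 ✓.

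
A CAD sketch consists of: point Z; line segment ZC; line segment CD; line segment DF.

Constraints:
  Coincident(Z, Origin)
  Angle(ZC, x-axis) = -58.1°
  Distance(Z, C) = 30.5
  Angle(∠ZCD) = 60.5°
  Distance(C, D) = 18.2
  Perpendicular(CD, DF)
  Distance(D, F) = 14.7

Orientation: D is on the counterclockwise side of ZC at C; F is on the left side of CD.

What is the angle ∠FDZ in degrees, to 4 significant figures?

6.833°

Z is at the origin; ZC runs at -58.1° with length 30.5, so C = 30.5·(cos -58.1°, sin -58.1°) = (16.12, -25.89). ∠ZCD = 60.5°, so CD runs at -58.1° + (180° − 60.5°) = 61.40° from the x-axis; with |CD| = 18.2, D = C + 18.2·(cos 61.40°, sin 61.40°) = (24.83, -9.914). CD is perpendicular to DF; with |DF| = 14.7 on the left of CD, F = D + 14.7·(-0.8780, 0.4787) = (11.92, -2.878). Then cos ∠FDZ = DF·DZ / (|DF||DZ|), giving 6.833°.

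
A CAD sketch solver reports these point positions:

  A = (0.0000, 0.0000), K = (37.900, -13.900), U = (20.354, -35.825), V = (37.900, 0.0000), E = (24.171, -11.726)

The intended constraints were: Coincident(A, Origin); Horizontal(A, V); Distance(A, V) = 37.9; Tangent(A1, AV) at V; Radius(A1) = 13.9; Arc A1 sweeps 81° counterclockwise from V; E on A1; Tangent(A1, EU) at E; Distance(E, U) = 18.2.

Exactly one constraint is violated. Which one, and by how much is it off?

Distance(E, U) = 18.2 — off by 6.20.

A = (0.00, 0.00) ✓; A.y = 0.00, V.y = 0.00 ✓; |AV| = 37.90 ✓; ∠(KV, VA) = 90.00° ✓; |KV| = 13.90 ✓; bearing(K→E) − bearing(K→V) = 81.00° ✓; |KE| = 13.90 ✓; ∠(KE, EU) = 90.00° ✓; |EU| = 24.40 ✗.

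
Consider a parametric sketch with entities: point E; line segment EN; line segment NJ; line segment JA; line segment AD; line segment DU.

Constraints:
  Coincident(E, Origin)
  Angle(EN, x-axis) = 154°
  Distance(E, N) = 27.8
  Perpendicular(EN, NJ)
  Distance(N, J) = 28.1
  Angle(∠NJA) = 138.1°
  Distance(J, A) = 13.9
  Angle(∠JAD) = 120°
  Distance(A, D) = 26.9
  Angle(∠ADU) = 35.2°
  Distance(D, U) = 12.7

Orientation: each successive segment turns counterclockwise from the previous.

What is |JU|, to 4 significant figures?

23.94

∠JAD = 120.0° gives AD at -14.10° from the x-axis; with |AD| = 26.9, D = (-7.407, -32.99). ∠ADU = 35.2° gives DU at 130.7° from the x-axis; with |DU| = 12.7, U = (-15.69, -23.36). Then |JU| = |U − J| = 23.94.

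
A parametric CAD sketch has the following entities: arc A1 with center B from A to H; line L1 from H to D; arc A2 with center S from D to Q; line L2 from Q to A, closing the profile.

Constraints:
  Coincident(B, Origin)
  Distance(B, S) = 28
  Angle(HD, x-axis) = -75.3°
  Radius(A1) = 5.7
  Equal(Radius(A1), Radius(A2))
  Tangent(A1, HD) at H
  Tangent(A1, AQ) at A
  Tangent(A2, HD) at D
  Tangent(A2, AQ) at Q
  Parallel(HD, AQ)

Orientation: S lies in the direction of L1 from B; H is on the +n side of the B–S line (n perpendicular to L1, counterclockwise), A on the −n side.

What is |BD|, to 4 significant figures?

28.57

Tangency of A1 to both parallel lines with radius 5.7 puts H and A at B ± 5.7·n: H = (5.513, 1.446), A = (-5.513, -1.446). Equal radii place D and Q the same way about S: D = S + 5.7·n = (12.62, -25.64), Q = S − 5.7·n = (1.592, -28.53). Then |BD| = |D − B| = 28.57.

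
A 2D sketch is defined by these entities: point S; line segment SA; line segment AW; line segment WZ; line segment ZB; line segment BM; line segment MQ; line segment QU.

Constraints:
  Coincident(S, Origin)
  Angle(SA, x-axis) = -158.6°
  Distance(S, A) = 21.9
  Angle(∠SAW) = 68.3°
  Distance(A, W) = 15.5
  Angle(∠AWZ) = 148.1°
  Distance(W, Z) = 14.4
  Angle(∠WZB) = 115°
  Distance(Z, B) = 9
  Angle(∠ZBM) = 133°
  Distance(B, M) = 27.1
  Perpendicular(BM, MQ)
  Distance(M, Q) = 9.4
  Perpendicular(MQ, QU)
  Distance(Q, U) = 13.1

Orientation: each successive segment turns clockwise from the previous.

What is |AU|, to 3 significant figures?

19.8

BM is perpendicular to MQ, so MQ runs at -144°; with |MQ| = 9.4, Q = (4.52, -8.91). MQ ⟂ QU, so QU runs at 126°; with |QU| = 13.1, U = (-3.14, 1.71). Then |AU| = |U − A| = 19.8.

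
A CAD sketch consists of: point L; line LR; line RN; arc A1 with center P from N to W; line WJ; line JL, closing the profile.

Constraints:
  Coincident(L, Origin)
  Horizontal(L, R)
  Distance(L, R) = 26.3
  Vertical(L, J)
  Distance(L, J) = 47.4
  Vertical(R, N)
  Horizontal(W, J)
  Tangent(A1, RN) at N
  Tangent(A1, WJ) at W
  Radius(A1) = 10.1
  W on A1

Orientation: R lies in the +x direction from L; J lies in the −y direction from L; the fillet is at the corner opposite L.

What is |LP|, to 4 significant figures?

40.67

L is at the origin; L and R share the same y with |LR| = 26.3 and R on the +x side, so R = (26.30, 0.000). LJ is vertical with |LJ| = 47.4 and J on the −y side, so J = (0.000, -47.40). The virtual corner opposite L is at (26.30, -47.40). The tangent condition forces PN to be normal to RN and A1 meets WJ tangentially, so PW is at right angles to WJ, with radius 10.1, so the center P sits 10.1 in from both sides at P = (16.20, -37.30). Then |LP| = |P − L| = 40.67.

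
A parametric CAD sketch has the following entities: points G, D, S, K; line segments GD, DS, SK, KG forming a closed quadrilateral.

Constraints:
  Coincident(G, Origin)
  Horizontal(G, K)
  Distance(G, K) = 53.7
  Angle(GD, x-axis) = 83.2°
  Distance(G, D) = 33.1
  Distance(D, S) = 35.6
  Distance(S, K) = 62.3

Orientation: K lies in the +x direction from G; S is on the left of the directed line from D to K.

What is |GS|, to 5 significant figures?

64.668

Checks: |DS| = 35.60 ✓; |SK| = 62.30 ✓.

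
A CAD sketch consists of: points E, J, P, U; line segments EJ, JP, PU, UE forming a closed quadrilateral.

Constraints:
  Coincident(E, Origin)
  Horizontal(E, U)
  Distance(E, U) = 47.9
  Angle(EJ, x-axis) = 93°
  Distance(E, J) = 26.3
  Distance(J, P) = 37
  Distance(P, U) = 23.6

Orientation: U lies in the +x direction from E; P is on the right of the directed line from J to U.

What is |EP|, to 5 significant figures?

24.306

Checks: |JP| = 37.00 ✓; |PU| = 23.60 ✓.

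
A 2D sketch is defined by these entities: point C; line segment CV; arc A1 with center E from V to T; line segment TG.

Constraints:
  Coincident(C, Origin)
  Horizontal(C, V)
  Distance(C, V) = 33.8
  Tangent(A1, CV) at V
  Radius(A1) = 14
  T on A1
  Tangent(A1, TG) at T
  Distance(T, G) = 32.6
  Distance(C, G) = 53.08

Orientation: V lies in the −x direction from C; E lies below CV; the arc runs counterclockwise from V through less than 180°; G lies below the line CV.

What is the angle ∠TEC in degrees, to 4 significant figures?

161.6°

Checks: ∠(EV, VC) = 90.00° ✓; |ET| = 14.00 ✓; ∠(ET, TG) = 90.00° ✓; |TG| = 32.60 ✓; |CG| = 53.08 ✓.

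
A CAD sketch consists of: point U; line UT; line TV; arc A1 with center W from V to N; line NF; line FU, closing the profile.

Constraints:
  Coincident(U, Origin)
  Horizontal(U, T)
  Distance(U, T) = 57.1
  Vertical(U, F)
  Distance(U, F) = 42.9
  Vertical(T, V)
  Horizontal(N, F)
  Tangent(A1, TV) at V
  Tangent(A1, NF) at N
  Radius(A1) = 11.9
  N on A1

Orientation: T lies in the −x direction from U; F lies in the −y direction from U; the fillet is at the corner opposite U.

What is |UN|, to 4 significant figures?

62.32

The virtual corner opposite U is at (-57.10, -42.90). The tangent condition forces WV to be normal to TV and since A1 is tangent to NF there, WN ⟂ NF, with radius 11.9, so the center W sits 11.9 in from both sides at W = (-45.20, -31.00). That places the tangent points at V = (-57.10, -31.00) on TV and N = (-45.20, -42.90) on NF. Then |UN| = |N − U| = 62.32.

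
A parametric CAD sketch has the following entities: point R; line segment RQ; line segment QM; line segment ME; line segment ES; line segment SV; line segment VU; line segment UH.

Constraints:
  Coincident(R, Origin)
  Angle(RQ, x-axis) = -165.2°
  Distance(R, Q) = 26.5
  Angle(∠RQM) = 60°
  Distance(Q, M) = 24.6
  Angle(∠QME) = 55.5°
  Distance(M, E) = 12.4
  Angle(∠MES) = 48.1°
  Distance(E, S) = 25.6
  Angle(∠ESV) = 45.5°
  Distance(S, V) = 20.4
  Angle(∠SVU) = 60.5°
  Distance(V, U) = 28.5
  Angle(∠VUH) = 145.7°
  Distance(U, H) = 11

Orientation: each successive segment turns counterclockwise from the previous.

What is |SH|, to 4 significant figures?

29.87

R is at the origin; RQ runs at -165.2° with length 26.5, so Q = (-25.62, -6.769). ∠RQM = 60.0° gives QM at -45.20° from the x-axis; with |QM| = 24.6, M = (-8.287, -24.22). ∠QME = 55.5° gives ME at 79.30° from the x-axis; with |ME| = 12.4, E = (-5.985, -12.04). ∠MES = 48.1° gives ES at -148.8° from the x-axis; with |ES| = 25.6, S = (-27.88, -25.30). ∠ESV = 45.5° gives SV at -14.30° from the x-axis; with |SV| = 20.4, V = (-8.114, -30.34). ∠SVU = 60.5° gives VU at 105.2° from the x-axis; with |VU| = 28.5, U = (-15.59, -2.838). ∠VUH = 145.7° gives UH at 139.5° from the x-axis; with |UH| = 11.0, H = (-23.95, 4.306). Then |SH| = |H − S| = 29.87.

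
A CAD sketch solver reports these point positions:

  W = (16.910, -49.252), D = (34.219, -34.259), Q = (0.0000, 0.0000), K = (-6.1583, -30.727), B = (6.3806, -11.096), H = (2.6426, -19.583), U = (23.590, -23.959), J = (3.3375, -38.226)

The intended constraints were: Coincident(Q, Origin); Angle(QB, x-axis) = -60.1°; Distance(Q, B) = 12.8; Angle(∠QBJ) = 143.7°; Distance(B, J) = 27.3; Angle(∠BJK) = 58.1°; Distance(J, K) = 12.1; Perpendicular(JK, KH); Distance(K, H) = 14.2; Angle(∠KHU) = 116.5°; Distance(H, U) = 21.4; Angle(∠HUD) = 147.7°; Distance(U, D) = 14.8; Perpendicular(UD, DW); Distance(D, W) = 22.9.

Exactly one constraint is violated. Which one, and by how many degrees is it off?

Perpendicular(UD, DW) — off by 5.00°.

Q = (0.00, 0.00) ✓; QB at -60.10° ✓; |QB| = 12.80 ✓; ∠QBJ = 143.7° ✓; |BJ| = 27.30 ✓; ∠BJK = 58.10° ✓; |JK| = 12.10 ✓; ∠(JK, KH) = 90.00° ✓; |KH| = 14.20 ✓; ∠KHU = 116.5° ✓; |HU| = 21.40 ✓; ∠HUD = 147.7° ✓; |UD| = 14.80 ✓; ∠(UD, DW) = 95.00° ✗; |DW| = 22.90 ✓.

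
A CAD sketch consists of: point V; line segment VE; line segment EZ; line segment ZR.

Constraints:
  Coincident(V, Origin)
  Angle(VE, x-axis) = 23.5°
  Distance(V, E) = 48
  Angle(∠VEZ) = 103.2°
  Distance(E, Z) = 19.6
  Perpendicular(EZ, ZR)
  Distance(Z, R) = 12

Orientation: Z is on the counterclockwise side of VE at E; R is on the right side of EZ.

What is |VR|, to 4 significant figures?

66.21

V is at the origin; VE runs at 23.5° with length 48.0, so E = 48.0·(cos 23.5°, sin 23.5°) = (44.02, 19.14). ∠VEZ = 103.2°, so EZ runs at 23.5° + (180° − 103.2°) = 100.3° from the x-axis; with |EZ| = 19.6, Z = E + 19.6·(cos 100.3°, sin 100.3°) = (40.51, 38.42). EZ ⟂ ZR; with |ZR| = 12.0 on the right of EZ, R = Z + 12.0·(0.9839, 0.1788) = (52.32, 40.57). Then |VR| = |R − V| = 66.21.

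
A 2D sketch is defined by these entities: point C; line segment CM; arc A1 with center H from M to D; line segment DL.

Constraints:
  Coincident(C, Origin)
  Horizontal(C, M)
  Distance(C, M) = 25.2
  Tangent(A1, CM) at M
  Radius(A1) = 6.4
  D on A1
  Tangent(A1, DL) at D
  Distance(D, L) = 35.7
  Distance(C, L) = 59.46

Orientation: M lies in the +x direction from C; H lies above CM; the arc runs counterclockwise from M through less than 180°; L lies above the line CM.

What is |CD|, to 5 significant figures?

30.873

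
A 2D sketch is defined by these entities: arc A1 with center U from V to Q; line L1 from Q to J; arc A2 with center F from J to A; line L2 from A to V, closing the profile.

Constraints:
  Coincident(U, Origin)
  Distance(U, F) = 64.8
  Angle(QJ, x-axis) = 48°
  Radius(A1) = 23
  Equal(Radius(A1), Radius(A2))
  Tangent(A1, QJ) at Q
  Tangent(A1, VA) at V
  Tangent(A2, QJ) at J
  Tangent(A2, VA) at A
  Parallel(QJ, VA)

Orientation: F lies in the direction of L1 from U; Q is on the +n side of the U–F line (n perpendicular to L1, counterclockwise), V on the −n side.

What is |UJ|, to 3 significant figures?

68.8

Tangency of A1 to both parallel lines with radius 23.0 puts Q and V at U ± 23.0·n: Q = (-17.1, 15.4), V = (17.1, -15.4). Equal radii place J and A the same way about F: J = F + 23.0·n = (26.3, 63.5), A = F − 23.0·n = (60.5, 32.8). Then |UJ| = |J − U| = 68.8.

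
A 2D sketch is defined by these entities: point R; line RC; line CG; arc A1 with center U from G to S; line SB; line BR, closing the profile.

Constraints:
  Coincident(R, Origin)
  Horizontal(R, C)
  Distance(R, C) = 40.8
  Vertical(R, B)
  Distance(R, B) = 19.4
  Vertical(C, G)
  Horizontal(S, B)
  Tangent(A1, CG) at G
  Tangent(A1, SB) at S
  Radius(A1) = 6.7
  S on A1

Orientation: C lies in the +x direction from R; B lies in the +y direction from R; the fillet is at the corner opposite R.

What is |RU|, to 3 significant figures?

36.4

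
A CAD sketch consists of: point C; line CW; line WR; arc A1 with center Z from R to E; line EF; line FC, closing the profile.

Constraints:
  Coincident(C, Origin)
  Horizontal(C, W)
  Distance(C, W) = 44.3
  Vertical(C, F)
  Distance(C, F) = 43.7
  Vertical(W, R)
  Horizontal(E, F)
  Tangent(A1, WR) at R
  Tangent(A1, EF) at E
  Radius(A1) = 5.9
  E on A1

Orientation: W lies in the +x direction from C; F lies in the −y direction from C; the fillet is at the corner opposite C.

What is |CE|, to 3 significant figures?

58.2

C is at the origin; C and W share the same y with |CW| = 44.3 and W on the +x side, so W = (44.3, 0.00). C and F share the same x with |CF| = 43.7 and F on the −y side, so F = (0.00, -43.7). The virtual corner opposite C is at (44.3, -43.7). Since A1 is tangent to WR there, ZR ⟂ WR and A1 meets EF tangentially, so ZE is at right angles to EF, with radius 5.9, so the center Z sits 5.9 in from both sides at Z = (38.4, -37.8). That places the tangent points at R = (44.3, -37.8) on WR and E = (38.4, -43.7) on EF. Then |CE| = |E − C| = 58.2.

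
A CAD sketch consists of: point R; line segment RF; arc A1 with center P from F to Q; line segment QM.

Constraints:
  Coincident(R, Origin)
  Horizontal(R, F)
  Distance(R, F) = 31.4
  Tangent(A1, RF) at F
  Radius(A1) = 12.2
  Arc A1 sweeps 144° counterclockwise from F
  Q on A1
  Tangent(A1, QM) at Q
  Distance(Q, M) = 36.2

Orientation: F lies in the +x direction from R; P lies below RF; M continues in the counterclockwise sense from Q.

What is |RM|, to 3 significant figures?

68.9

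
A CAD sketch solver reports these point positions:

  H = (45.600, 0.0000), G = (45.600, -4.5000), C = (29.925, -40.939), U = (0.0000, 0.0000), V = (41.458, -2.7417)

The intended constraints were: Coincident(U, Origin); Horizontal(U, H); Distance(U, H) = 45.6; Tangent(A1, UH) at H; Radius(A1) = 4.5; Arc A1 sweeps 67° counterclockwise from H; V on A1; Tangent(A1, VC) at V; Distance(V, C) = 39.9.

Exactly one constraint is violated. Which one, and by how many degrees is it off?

Tangent(A1, VC) at V — off by 6.20°.

U = (0.00, 0.00) ✓; U.y = 0.00, H.y = 0.00 ✓; |UH| = 45.60 ✓; ∠(GH, HU) = 90.00° ✓; |GH| = 4.500 ✓; bearing(G→V) − bearing(G→H) = 67.00° ✓; |GV| = 4.500 ✓; ∠(GV, VC) = 83.80° ✗; |VC| = 39.90 ✓.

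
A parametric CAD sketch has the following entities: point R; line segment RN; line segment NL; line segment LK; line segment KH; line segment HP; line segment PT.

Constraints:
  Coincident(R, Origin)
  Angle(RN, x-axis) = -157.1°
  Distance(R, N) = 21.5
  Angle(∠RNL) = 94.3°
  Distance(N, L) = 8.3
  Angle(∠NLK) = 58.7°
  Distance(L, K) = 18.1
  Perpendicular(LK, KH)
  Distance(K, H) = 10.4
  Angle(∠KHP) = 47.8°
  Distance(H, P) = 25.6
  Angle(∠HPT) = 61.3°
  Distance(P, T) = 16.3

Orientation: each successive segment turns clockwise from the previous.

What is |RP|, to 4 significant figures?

24.68

LK is perpendicular to KH, so KH runs at -94.10°; with |KH| = 10.4, H = (-6.289, -12.65). ∠KHP = 47.8° gives HP at 133.7° from the x-axis; with |HP| = 25.6, P = (-23.98, 5.856). Then |RP| = |P − R| = 24.68.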